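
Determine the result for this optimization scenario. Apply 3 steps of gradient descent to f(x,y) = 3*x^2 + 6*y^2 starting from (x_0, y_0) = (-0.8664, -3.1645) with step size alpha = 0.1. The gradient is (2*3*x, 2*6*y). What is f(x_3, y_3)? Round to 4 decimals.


Gradient descent on f(x,y) = 3*x^2 + 6*y^2.
Starting point: (-0.8664, -3.1645), alpha = 0.1
Step 1: grad_x = 2*3*-0.8664 = -5.1984, grad_y = 2*6*-3.1645 = -37.974
  x_1 = -0.8664 - 0.1*-5.1984 = -0.3466
  y_1 = -3.1645 - 0.1*-37.974 = 0.6329
Step 2: grad_x = 2*3*-0.3466 = -2.0794, grad_y = 2*6*0.6329 = 7.5948
  x_2 = -0.3466 - 0.1*-2.0794 = -0.1386
  y_2 = 0.6329 - 0.1*7.5948 = -0.1266
Step 3: grad_x = 2*3*-0.1386 = -0.8317, grad_y = 2*6*-0.1266 = -1.519
  x_3 = -0.1386 - 0.1*-0.8317 = -0.0554
  y_3 = -0.1266 - 0.1*-1.519 = 0.0253
f(-0.0554, 0.0253) = 3*(-0.0554)^2 + 6*0.0253^2 = 0.0131


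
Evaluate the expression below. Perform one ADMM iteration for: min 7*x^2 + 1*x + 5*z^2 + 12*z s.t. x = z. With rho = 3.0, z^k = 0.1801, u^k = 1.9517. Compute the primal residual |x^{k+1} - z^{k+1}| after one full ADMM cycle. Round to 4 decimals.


ADMM iteration with rho = 3.0, z^k = 0.1801, u^k = 1.9517
Step 1: x-update.
Minimize 7*x^2 + 1*x + (3.0/2)*(x - 0.1801 + 1.9517)^2
FOC: (2*7 + 3.0)*x = -1 + 3.0*(0.1801 - 1.9517)
x^{k+1} = -0.3715
Step 2: z-update.
Minimize 5*z^2 + 12*z + (3.0/2)*(-0.3715 - z + 1.9517)^2
FOC: (2*5 + 3.0)*z = -12 + 3.0*(-0.3715 + 1.9517)
z^{k+1} = -0.5584
Step 3: u-update.
u^{k+1} = 1.9517 - 0.3715 + 0.5584 = 2.1386
Step 4: Primal residual = |-0.3715 + 0.5584| = 0.1869


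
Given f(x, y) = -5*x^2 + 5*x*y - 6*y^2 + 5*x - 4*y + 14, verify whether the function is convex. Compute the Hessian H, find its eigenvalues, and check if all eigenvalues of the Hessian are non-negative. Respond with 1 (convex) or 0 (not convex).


The Hessian of f(x,y) = -5*x^2 + 5*x*y - 6*y^2 + 5*x - 4*y + 14 is:
H = [[-10, 5], [5, -12]]
Trace = -10 - 12 = -22
Determinant = -10*-12 - (5)^2 = 95
Discriminant = (-22)^2 - 4*95 = 104.0
Eigenvalues: lambda_1 = -16.099, lambda_2 = -5.901
The function is not convex.

0


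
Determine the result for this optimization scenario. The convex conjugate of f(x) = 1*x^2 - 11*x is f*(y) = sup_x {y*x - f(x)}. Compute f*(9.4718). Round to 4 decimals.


f*(y) = sup_x {y*x - a*x^2 - b*x} = sup_x {(y-b)*x - a*x^2}
FOC: (y - b) - 2a*x = 0 => x* = (y - b)/(2a)
x* = (9.4718 + 11)/(2*1) = 10.2359
f*(9.4718) = (y-b)^2/(4a) = (9.4718 + 11)^2/(4*1)
= 419.0946/4 = 104.7736


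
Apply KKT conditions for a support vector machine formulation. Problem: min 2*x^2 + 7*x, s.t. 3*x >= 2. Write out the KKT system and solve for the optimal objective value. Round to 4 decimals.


Step 1: Try lambda = 0 (constraint inactive).
x_unc = -7/(2*2) = -1.75
Check: 3*-1.75 = -5.25 < 2 -- violated!
Step 2: Constraint must be active: 3*x = 2
x* = 2/3 = 0.6667 (rounded; the exact value 2/3 is used below)
lambda = (2*2*(2/3) + 7)/3 = 3.2222
Step 3: Compute optimal value.
f(x*) = 2*(2/3)^2 + 7*(2/3) = 5.5556


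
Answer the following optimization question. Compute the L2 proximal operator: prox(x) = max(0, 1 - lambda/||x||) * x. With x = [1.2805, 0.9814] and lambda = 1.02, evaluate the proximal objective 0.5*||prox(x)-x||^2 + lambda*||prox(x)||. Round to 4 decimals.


Step 1: Compute ||x||.
||x|| = 1.6133
Step 2: Compute scaling factor.
scale = max(0, 1 - 1.02/1.6133) = 0.3678
Step 3: prox(x) = [0.4709, 0.3609]
||prox(x)|| = 0.5933
Step 4: Proximal objective.
0.5*||prox-x||^2 = 0.5202
lambda*||prox|| = 0.6052
Total = 1.1254


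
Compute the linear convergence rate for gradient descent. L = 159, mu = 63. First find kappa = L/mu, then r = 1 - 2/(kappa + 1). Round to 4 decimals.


Step 1: Compute the condition number.
kappa = L/mu = 159/63 = 2.5238
Step 2: Compute the convergence rate.
r = 1 - 2/(kappa + 1) = 1 - 2*mu/(L + mu) = (L - mu)/(L + mu) = 96/222 = 0.4324


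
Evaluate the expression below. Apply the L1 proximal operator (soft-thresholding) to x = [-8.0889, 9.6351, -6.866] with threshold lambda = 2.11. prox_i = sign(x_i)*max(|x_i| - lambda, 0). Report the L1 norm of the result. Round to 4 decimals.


Soft-thresholding with lambda = 2.11:
prox(-8.0889) = sign(-8.0889)*max(|-8.0889| - 2.11, 0) = -5.9789
prox(9.6351) = sign(9.6351)*max(|9.6351| - 2.11, 0) = 7.5251
prox(-6.866) = sign(-6.866)*max(|-6.866| - 2.11, 0) = -4.756
prox(x) = [-5.9789, 7.5251, -4.756]
||prox(x)||_1 = 5.9789 + 7.5251 + 4.756 = 18.26


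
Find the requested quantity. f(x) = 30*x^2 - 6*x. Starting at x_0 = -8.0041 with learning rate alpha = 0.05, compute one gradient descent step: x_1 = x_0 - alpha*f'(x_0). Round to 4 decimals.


We compute the gradient at x_0 and apply the update.
f'(x) = 60*x - 6
f'(-8.0041) = 60*-8.0041 - 6 = -486.246
x_1 = -8.0041 - 0.05*-486.246 = 16.3082


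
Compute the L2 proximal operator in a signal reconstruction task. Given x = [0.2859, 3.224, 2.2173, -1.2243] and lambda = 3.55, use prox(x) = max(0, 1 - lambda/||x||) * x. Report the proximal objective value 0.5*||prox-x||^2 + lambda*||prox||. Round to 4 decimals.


Step 1: Compute ||x||.
||x|| = 4.1099
Step 2: Compute scaling factor.
scale = max(0, 1 - 3.55/4.1099) = 0.1362
Step 3: prox(x) = [0.0389, 0.4392, 0.3021, -0.1668]
||prox(x)|| = 0.5599
Step 4: Proximal objective.
0.5*||prox-x||^2 = 6.3013
lambda*||prox|| = 1.9876
Total = 8.2889


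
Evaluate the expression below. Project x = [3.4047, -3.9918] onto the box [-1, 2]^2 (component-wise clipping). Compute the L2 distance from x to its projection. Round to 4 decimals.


Project each component onto [-1, 2].
clip(3.4047) = 2.0, clip(-3.9918) = -1.0
Projection = [2.0, -1.0]
Squared diffs: [1.9732, 8.9509]
Distance = sqrt(10.9241) = 3.3052


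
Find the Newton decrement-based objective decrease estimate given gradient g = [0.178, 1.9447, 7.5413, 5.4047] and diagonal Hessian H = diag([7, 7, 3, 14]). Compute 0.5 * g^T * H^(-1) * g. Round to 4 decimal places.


Step 1: H is diagonal, so H^(-1) * g = [0.0254, 0.2778, 2.5138, 0.3861].
Step 2: g^T H^(-1) g = sum_i g_i^2 / H_ii
  = (0.178)^2/7 + (1.9447)^2/7 + (7.5413)^2/3 + (5.4047)^2/14
  = 0.0045 + 0.5403 + 18.9571 + 2.0865 = 21.5883
Step 3: Objective decrease = 0.5 * g^T H^(-1) g = 10.7942


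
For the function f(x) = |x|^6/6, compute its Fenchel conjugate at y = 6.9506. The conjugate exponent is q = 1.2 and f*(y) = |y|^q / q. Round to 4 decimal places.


The conjugate exponent q satisfies 1/p + 1/q = 1.
p = 6, so q = 6/(6 - 1) = 1.2
|y|^q = 6.9506^1.2 = 10.243
f*(6.9506) = 10.243 / 1.2 = 8.5358


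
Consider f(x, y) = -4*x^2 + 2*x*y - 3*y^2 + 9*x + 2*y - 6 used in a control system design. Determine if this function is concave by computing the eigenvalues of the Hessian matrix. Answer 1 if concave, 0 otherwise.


The Hessian of f(x,y) = -4*x^2 + 2*x*y - 3*y^2 + 9*x + 2*y - 6 is:
H = [[-8, 2], [2, -6]]
Trace = -8 - 6 = -14
Determinant = -8*-6 - (2)^2 = 44
Discriminant = (-14)^2 - 4*44 = 20.0
Eigenvalues: lambda_1 = -9.2361, lambda_2 = -4.7639
The function is concave.

1


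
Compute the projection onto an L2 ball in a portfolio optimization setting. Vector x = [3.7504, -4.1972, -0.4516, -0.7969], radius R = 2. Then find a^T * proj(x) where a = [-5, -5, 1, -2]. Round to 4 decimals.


Step 1: Compute ||x|| (intermediates to 6 decimals).
||x|| = sqrt(3.7504^2 + (-4.1972)^2 + (-0.4516)^2 + (-0.7969)^2) = 5.702717
Step 2: Project.
Since ||x|| > R, scale = R/||x|| = 2/5.702717 = 0.35071, proj(x) = scale * x
proj(x) = [1.315303, -1.472, -0.158381, -0.279481]
Step 3: Dot product.
a^T * proj(x) = -5*1.315303 - 5*(-1.472) + 1*(-0.158381) - 2*(-0.279481) = 1.1841


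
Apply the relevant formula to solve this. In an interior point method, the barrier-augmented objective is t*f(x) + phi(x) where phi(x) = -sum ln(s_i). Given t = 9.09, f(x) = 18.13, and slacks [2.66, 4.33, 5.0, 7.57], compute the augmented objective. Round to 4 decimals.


Step 1: Compute log-barrier.
ln values: [0.9783, 1.4656, 1.6094, 2.0242]
phi = -(0.9783 + 1.4656 + 1.6094 + 2.0242) = -6.0775
Step 2: Compute augmented objective.
t*f(x) = 9.09*18.13 = 164.8017
Total = 164.8017 - 6.0775 = 158.7242


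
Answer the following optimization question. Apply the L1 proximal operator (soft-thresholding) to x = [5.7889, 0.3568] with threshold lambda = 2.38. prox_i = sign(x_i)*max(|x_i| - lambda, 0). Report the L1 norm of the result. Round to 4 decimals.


Soft-thresholding with lambda = 2.38:
prox(5.7889) = sign(5.7889)*max(|5.7889| - 2.38, 0) = 3.4089
prox(0.3568) = sign(0.3568)*max(|0.3568| - 2.38, 0) = 0.0
prox(x) = [3.4089, 0.0]
||prox(x)||_1 = 3.4089 + 0.0 = 3.4089


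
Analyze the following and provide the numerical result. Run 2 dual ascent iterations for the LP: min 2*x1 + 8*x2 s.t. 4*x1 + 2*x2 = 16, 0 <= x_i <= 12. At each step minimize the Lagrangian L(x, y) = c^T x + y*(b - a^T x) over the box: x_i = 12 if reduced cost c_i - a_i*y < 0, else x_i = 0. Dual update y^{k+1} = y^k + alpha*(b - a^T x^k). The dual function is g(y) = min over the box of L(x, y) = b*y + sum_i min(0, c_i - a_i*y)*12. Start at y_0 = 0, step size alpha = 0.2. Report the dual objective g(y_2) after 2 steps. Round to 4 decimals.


Dual ascent for LP: min 2*x1 + 8*x2, 4*x1 + 2*x2 = 16, 0 <= x_i <= 12
Step 1: y^k = 0.0, reduced costs: (2.0, 8.0)
  x^k = (0.0, 0.0), subgradient = b - a^T x = 16.0
  y^{k+1} = 0.0 + 0.2*16.0 = 3.2
Step 2: y^k = 3.2, reduced costs: (-10.8, 1.6)
  x^k = (12.0, 0.0), subgradient = b - a^T x = -32.0
  y^{k+1} = 3.2 + 0.2*-32.0 = -3.2
Dual objective at y_2 = -3.2: reduced costs (14.8, 14.4), box minimizer x = (0.0, 0.0)
g(y_2) = b*y + (c1 - a1*y)*x1 + (c2 - a2*y)*x2 = 16*(-3.2) + 14.8*0.0 + 14.4*0.0 = -51.2 + 0.0 + 0.0 = -51.2


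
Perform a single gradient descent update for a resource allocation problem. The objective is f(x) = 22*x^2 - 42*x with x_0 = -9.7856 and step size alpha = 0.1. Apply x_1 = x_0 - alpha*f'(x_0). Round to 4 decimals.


We compute the gradient at x_0 and apply the update.
f'(x) = 44*x - 42
f'(-9.7856) = 44*-9.7856 - 42 = -472.5664
x_1 = -9.7856 - 0.1*-472.5664 = 37.471


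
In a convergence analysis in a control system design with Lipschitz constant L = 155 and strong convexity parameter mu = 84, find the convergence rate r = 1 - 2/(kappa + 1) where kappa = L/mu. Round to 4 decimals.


Step 1: Compute the condition number.
kappa = L/mu = 155/84 = 1.8452
Step 2: Compute the convergence rate.
r = 1 - 2/(kappa + 1) = 1 - 2*mu/(L + mu) = (L - mu)/(L + mu) = 71/239 = 0.2971


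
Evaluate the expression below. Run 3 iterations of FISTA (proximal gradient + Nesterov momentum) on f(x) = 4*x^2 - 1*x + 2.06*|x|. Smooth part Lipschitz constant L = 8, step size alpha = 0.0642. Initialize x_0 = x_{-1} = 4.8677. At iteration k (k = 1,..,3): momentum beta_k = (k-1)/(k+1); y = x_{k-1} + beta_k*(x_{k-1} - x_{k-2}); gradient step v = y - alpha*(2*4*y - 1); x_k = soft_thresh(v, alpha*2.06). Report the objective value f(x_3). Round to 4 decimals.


FISTA on f(x) = 4*x^2 - 1*x + 2.06*|x|
L = 8, alpha = 0.0642
Iteration 1: beta = 0.0, y = 4.8677 + 0.0*(4.8677 - 4.8677) = 4.8677
  grad(y) = 37.9416, v = y - alpha*grad = 2.4318
  prox(v) = soft_thresh(2.4318, 0.1323) = 2.2996
Iteration 2: beta = 0.3333, y = 2.2996 + 0.3333*(2.2996 - 4.8677) = 1.4436
  grad(y) = 10.5485, v = y - alpha*grad = 0.7663
  prox(v) = soft_thresh(0.7663, 0.1323) = 0.6341
Iteration 3: beta = 0.5, y = 0.6341 + 0.5*(0.6341 - 2.2996) = -0.1987
  grad(y) = -2.5892, v = y - alpha*grad = -0.0324
  prox(v) = soft_thresh(-0.0324, 0.1323) = 0.0
f(x_3) = 4*0.0^2 - 1*0.0 + 2.06*|0.0| = 0.0


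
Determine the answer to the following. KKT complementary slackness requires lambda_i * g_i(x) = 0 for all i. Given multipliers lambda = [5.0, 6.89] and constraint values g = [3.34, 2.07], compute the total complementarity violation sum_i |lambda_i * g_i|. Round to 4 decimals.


KKT complementary slackness check:
lambda_1 * g_1 = 5.0 * 3.34 = 16.7
lambda_2 * g_2 = 6.89 * 2.07 = 14.2623
Total violation = 16.7 + 14.2623 = 30.9623


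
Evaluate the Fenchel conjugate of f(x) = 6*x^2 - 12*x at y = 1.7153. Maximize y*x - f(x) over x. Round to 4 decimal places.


f*(y) = sup_x {y*x - a*x^2 - b*x} = sup_x {(y-b)*x - a*x^2}
FOC: (y - b) - 2a*x = 0 => x* = (y - b)/(2a)
x* = (1.7153 + 12)/(2*6) = 1.1429
f*(1.7153) = (y-b)^2/(4a) = (1.7153 + 12)^2/(4*6)
= 188.1095/24 = 7.8379


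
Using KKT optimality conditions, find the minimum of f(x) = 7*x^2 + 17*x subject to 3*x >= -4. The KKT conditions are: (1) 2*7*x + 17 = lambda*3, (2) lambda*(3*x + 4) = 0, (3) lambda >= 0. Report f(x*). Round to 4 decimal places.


Step 1: Try lambda = 0 (constraint inactive).
Stationarity: 2*7*x + 17 = 0
x* = -17/(2*7) = -17/14 = -1.2143 (rounded; the exact value -17/14 is used below)
Check constraint: 3*-1.2143 = -3.6429 >= -4 -- satisfied.
Step 2: Compute optimal value.
f(x*) = 7*(-17/14)^2 + 17*(-17/14) = -10.3214


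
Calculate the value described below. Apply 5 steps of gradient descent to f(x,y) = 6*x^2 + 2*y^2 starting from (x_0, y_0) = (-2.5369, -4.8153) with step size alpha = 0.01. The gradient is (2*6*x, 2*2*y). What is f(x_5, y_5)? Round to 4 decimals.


Gradient descent on f(x,y) = 6*x^2 + 2*y^2.
Starting point: (-2.5369, -4.8153), alpha = 0.01
Step 1: grad_x = 2*6*-2.5369 = -30.4428, grad_y = 2*2*-4.8153 = -19.2612
  x_1 = -2.5369 - 0.01*-30.4428 = -2.2325
  y_1 = -4.8153 - 0.01*-19.2612 = -4.6227
Step 2: grad_x = 2*6*-2.2325 = -26.7897, grad_y = 2*2*-4.6227 = -18.4908
  x_2 = -2.2325 - 0.01*-26.7897 = -1.9646
  y_2 = -4.6227 - 0.01*-18.4908 = -4.4378
Step 3: grad_x = 2*6*-1.9646 = -23.5749, grad_y = 2*2*-4.4378 = -17.7511
  x_3 = -1.9646 - 0.01*-23.5749 = -1.7288
  y_3 = -4.4378 - 0.01*-17.7511 = -4.2603
Step 4: grad_x = 2*6*-1.7288 = -20.7459, grad_y = 2*2*-4.2603 = -17.0411
  x_4 = -1.7288 - 0.01*-20.7459 = -1.5214
  y_4 = -4.2603 - 0.01*-17.0411 = -4.0899
Step 5: grad_x = 2*6*-1.5214 = -18.2564, grad_y = 2*2*-4.0899 = -16.3594
  x_5 = -1.5214 - 0.01*-18.2564 = -1.3388
  y_5 = -4.0899 - 0.01*-16.3594 = -3.9263
f(-1.3388, -3.9263) = 6*(-1.3388)^2 + 2*(-3.9263)^2 = 41.5855


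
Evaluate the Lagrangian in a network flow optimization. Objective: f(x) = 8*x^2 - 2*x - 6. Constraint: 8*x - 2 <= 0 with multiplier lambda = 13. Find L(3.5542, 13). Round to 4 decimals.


Step 1: Evaluate f(x).
f(3.5542) = 8*3.5542^2 - 2*3.5542 - 6 = 87.9503
Step 2: Evaluate g(x).
g(3.5542) = 8*3.5542 - 2 = 26.4336
Step 3: Compute Lagrangian.
L = 87.9503 + 13*26.4336 = 431.5871


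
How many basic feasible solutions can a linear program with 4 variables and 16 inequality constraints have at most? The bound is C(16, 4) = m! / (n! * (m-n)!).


Each vertex corresponds to some choice of n active constraints out of m, so the number of vertices is at most C(m, n) = m! / (n!(m-n)!).
m = 16, n = 4
Numerator: 16 * 15 * 14 * 13
Denominator: 4! = 24
C(16, 4) = 1820


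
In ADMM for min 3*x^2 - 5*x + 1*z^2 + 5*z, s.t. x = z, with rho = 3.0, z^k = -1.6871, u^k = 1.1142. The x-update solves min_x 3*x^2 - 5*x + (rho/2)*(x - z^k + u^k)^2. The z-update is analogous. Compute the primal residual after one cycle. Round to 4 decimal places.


ADMM iteration with rho = 3.0, z^k = -1.6871, u^k = 1.1142
Step 1: x-update.
Minimize 3*x^2 - 5*x + (3.0/2)*(x + 1.6871 + 1.1142)^2
FOC: (2*3 + 3.0)*x = 5 + 3.0*(-1.6871 - 1.1142)
x^{k+1} = -0.3782
Step 2: z-update.
Minimize 1*z^2 + 5*z + (3.0/2)*(-0.3782 - z + 1.1142)^2
FOC: (2*1 + 3.0)*z = -5 + 3.0*(-0.3782 + 1.1142)
z^{k+1} = -0.5584
Step 3: u-update.
u^{k+1} = 1.1142 - 0.3782 + 0.5584 = 1.2944
Step 4: Primal residual = |-0.3782 + 0.5584| = 0.1802


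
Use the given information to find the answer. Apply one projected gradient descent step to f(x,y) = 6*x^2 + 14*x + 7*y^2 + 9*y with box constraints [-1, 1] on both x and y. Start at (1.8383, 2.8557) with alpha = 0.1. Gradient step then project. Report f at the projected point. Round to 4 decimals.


Step 1: Compute gradient at (1.8383, 2.8557).
grad_x = 2*6*1.8383 + 14 = 36.0596
grad_y = 2*7*2.8557 + 9 = 48.9798
Step 2: Gradient step.
x_raw = 1.8383 - 0.1*36.0596 = -1.7677
y_raw = 2.8557 - 0.1*48.9798 = -2.0423
Step 3: Project onto [-1, 1].
x_proj = clip(-1.7677) = -1.0
y_proj = clip(-2.0423) = -1.0
Step 4: Evaluate f.
f(-1.0, -1.0) = -10.0


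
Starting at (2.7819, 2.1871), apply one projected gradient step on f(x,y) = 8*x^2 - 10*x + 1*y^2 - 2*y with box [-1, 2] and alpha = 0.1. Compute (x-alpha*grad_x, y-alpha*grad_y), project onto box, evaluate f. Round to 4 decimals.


Step 1: Compute gradient at (2.7819, 2.1871).
grad_x = 2*8*2.7819 - 10 = 34.5104
grad_y = 2*1*2.1871 - 2 = 2.3742
Step 2: Gradient step.
x_raw = 2.7819 - 0.1*34.5104 = -0.6691
y_raw = 2.1871 - 0.1*2.3742 = 1.9497
Step 3: Project onto [-1, 2].
x_proj = clip(-0.6691) = -0.6691
y_proj = clip(1.9497) = 1.9497
Step 4: Evaluate f.
f(-0.6691, 1.9497) = 10.1753


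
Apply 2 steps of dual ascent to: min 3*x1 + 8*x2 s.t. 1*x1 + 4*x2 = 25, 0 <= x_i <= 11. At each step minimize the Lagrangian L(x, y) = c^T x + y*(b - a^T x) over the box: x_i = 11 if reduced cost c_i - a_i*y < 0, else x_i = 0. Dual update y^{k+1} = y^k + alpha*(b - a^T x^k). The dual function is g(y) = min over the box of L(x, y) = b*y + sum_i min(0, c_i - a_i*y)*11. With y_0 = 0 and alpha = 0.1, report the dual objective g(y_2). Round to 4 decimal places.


Dual ascent for LP: min 3*x1 + 8*x2, 1*x1 + 4*x2 = 25, 0 <= x_i <= 11
Step 1: y^k = 0.0, reduced costs: (3.0, 8.0)
  x^k = (0.0, 0.0), subgradient = b - a^T x = 25.0
  y^{k+1} = 0.0 + 0.1*25.0 = 2.5
Step 2: y^k = 2.5, reduced costs: (0.5, -2.0)
  x^k = (0.0, 11.0), subgradient = b - a^T x = -19.0
  y^{k+1} = 2.5 + 0.1*-19.0 = 0.6
Dual objective at y_2 = 0.6: reduced costs (2.4, 5.6), box minimizer x = (0.0, 0.0)
g(y_2) = b*y + (c1 - a1*y)*x1 + (c2 - a2*y)*x2 = 25*0.6 + 2.4*0.0 + 5.6*0.0 = 15.0 + 0.0 + 0.0 = 15.0


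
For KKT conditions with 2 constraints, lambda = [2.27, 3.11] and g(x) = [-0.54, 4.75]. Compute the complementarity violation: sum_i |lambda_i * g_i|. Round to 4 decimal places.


KKT complementary slackness check:
lambda_1 * g_1 = 2.27 * -0.54 = -1.2258
lambda_2 * g_2 = 3.11 * 4.75 = 14.7725
Total violation = 1.2258 + 14.7725 = 15.9983


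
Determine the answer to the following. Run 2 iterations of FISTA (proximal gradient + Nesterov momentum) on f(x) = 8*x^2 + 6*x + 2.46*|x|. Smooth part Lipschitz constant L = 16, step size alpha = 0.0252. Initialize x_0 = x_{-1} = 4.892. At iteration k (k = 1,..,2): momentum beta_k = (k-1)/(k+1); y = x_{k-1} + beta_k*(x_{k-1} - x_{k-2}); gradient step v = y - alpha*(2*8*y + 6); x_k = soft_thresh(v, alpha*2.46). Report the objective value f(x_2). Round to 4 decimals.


FISTA on f(x) = 8*x^2 + 6*x + 2.46*|x|
L = 16, alpha = 0.0252
Iteration 1: beta = 0.0, y = 4.892 + 0.0*(4.892 - 4.892) = 4.892
  grad(y) = 84.272, v = y - alpha*grad = 2.7683
  prox(v) = soft_thresh(2.7683, 0.062) = 2.7064
Iteration 2: beta = 0.3333, y = 2.7064 + 0.3333*(2.7064 - 4.892) = 1.9778
  grad(y) = 37.6449, v = y - alpha*grad = 1.0292
  prox(v) = soft_thresh(1.0292, 0.062) = 0.9672
f(x_2) = 8*0.9672^2 + 6*0.9672 + 2.46*|0.9672| = 15.6654


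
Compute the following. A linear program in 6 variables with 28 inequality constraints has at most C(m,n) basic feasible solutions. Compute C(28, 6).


Each vertex corresponds to some choice of n active constraints out of m, so the number of vertices is at most C(m, n) = m! / (n!(m-n)!).
m = 28, n = 6
Numerator: 28 * 27 * 26 * 25 * 24 * 23
Denominator: 6! = 720
C(28, 6) = 376740


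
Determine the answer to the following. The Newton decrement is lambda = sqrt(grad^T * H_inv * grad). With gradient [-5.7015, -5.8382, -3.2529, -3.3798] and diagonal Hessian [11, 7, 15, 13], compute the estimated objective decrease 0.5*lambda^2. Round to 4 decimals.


Step 1: H is diagonal, so H^(-1) * g = [-0.5183, -0.834, -0.2169, -0.26].
Step 2: g^T H^(-1) g = sum_i g_i^2 / H_ii
  = (-5.7015)^2/11 + (-5.8382)^2/7 + (-3.2529)^2/15 + (-3.3798)^2/13
  = 2.9552 + 4.8692 + 0.7054 + 0.8787 = 9.4085
Step 3: Objective decrease = 0.5 * g^T H^(-1) g = 4.7043


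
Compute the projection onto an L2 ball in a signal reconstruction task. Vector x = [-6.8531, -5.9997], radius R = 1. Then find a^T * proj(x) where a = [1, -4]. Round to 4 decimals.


Step 1: Compute ||x|| (intermediates to 6 decimals).
||x|| = sqrt((-6.8531)^2 + (-5.9997)^2) = 9.108314
Step 2: Project.
Since ||x|| > R, scale = R/||x|| = 1/9.108314 = 0.10979, proj(x) = scale * x
proj(x) = [-0.752402, -0.658707]
Step 3: Dot product.
a^T * proj(x) = 1*(-0.752402) - 4*(-0.658707) = 1.8824


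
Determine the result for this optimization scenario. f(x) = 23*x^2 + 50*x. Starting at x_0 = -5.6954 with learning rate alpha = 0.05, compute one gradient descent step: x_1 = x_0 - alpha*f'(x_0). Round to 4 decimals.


We compute the gradient at x_0 and apply the update.
f'(x) = 46*x + 50
f'(-5.6954) = 46*-5.6954 + 50 = -211.9884
x_1 = -5.6954 - 0.05*-211.9884 = 4.904


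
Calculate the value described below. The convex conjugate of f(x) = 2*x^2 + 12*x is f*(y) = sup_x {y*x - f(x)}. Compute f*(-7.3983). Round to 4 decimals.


f*(y) = sup_x {y*x - a*x^2 - b*x} = sup_x {(y-b)*x - a*x^2}
FOC: (y - b) - 2a*x = 0 => x* = (y - b)/(2a)
x* = (-7.3983 - 12)/(2*2) = -4.8496
f*(-7.3983) = (y-b)^2/(4a) = (-7.3983 - 12)^2/(4*2)
= 376.294/8 = 47.0368


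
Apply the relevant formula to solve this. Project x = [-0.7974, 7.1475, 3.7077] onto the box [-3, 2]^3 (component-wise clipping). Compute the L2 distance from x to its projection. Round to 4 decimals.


Project each component onto [-3, 2].
clip(-0.7974) = -0.7974, clip(7.1475) = 2.0, clip(3.7077) = 2.0
Projection = [-0.7974, 2.0, 2.0]
Squared diffs: [0.0, 26.4968, 2.9162]
Distance = sqrt(29.413) = 5.4234


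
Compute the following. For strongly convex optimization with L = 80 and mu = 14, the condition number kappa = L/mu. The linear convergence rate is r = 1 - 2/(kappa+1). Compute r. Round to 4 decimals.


Step 1: Compute the condition number.
kappa = L/mu = 80/14 = 5.7143
Step 2: Compute the convergence rate.
r = 1 - 2/(kappa + 1) = 1 - 2*mu/(L + mu) = (L - mu)/(L + mu) = 66/94 = 0.7021


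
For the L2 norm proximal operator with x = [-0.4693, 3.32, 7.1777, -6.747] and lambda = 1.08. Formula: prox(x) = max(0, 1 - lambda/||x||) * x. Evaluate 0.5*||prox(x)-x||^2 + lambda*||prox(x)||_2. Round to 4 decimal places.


Step 1: Compute ||x||.
||x|| = 10.406
Step 2: Compute scaling factor.
scale = max(0, 1 - 1.08/10.406) = 0.8962
Step 3: prox(x) = [-0.4206, 2.9754, 6.4328, -6.0468]
||prox(x)|| = 9.326
Step 4: Proximal objective.
0.5*||prox-x||^2 = 0.5832
lambda*||prox|| = 10.0721
Total = 10.6552


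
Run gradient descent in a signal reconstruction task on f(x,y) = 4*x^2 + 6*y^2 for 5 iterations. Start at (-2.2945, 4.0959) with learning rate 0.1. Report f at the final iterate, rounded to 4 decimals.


Gradient descent on f(x,y) = 4*x^2 + 6*y^2.
Starting point: (-2.2945, 4.0959), alpha = 0.1
Step 1: grad_x = 2*4*-2.2945 = -18.356, grad_y = 2*6*4.0959 = 49.1508
  x_1 = -2.2945 - 0.1*-18.356 = -0.4589
  y_1 = 4.0959 - 0.1*49.1508 = -0.8192
Step 2: grad_x = 2*4*-0.4589 = -3.6712, grad_y = 2*6*-0.8192 = -9.8302
  x_2 = -0.4589 - 0.1*-3.6712 = -0.0918
  y_2 = -0.8192 - 0.1*-9.8302 = 0.1638
Step 3: grad_x = 2*4*-0.0918 = -0.7342, grad_y = 2*6*0.1638 = 1.966
  x_3 = -0.0918 - 0.1*-0.7342 = -0.0184
  y_3 = 0.1638 - 0.1*1.966 = -0.0328
Step 4: grad_x = 2*4*-0.0184 = -0.1468, grad_y = 2*6*-0.0328 = -0.3932
  x_4 = -0.0184 - 0.1*-0.1468 = -0.0037
  y_4 = -0.0328 - 0.1*-0.3932 = 0.0066
Step 5: grad_x = 2*4*-0.0037 = -0.0294, grad_y = 2*6*0.0066 = 0.0786
  x_5 = -0.0037 - 0.1*-0.0294 = -0.0007
  y_5 = 0.0066 - 0.1*0.0786 = -0.0013
f(-0.0007, -0.0013) = 4*(-0.0007)^2 + 6*(-0.0013)^2 = 0.0


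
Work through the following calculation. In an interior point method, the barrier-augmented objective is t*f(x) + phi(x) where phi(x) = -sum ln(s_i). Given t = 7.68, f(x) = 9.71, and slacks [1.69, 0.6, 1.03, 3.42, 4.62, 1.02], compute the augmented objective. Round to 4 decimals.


Step 1: Compute log-barrier.
ln values: [0.5247, -0.5108, 0.0296, 1.2296, 1.5304, 0.0198]
phi = -(0.5247 - 0.5108 + 0.0296 + 1.2296 + 1.5304 + 0.0198) = -2.8233
Step 2: Compute augmented objective.
t*f(x) = 7.68*9.71 = 74.5728
Total = 74.5728 - 2.8233 = 71.7495


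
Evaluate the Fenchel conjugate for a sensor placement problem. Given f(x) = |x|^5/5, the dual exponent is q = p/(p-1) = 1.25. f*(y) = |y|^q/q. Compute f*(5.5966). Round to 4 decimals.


The conjugate exponent q satisfies 1/p + 1/q = 1.
p = 5, so q = 5/(5 - 1) = 1.25
|y|^q = 5.5966^1.25 = 8.6081
f*(5.5966) = 8.6081 / 1.25 = 6.8864


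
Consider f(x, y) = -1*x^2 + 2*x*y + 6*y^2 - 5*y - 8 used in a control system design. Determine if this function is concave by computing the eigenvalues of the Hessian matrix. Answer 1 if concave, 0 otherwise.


The Hessian of f(x,y) = -1*x^2 + 2*x*y + 6*y^2 - 5*y - 8 is:
H = [[-2, 2], [2, 12]]
Trace = -2 + 12 = 10
Determinant = -2*12 - (2)^2 = -28
Discriminant = (10)^2 - 4*-28 = 212.0
Eigenvalues: lambda_1 = -2.2801, lambda_2 = 12.2801
The function is not concave.

0


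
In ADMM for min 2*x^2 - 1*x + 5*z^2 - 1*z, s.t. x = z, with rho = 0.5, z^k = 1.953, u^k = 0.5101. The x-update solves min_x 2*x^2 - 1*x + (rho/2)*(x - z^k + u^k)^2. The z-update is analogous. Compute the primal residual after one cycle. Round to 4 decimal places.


ADMM iteration with rho = 0.5, z^k = 1.953, u^k = 0.5101
Step 1: x-update.
Minimize 2*x^2 - 1*x + (0.5/2)*(x - 1.953 + 0.5101)^2
FOC: (2*2 + 0.5)*x = 1 + 0.5*(1.953 - 0.5101)
x^{k+1} = 0.3825
Step 2: z-update.
Minimize 5*z^2 - 1*z + (0.5/2)*(0.3825 - z + 0.5101)^2
FOC: (2*5 + 0.5)*z = 1 + 0.5*(0.3825 + 0.5101)
z^{k+1} = 0.1377
Step 3: u-update.
u^{k+1} = 0.5101 + 0.3825 - 0.1377 = 0.7549
Step 4: Primal residual = |0.3825 - 0.1377| = 0.2448


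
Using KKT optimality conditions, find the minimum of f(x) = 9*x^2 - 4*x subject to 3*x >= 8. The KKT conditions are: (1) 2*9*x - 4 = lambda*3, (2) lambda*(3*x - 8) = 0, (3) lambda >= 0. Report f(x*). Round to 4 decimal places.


Step 1: Try lambda = 0 (constraint inactive).
x_unc = 4/(2*9) = 0.2222
Check: 3*0.2222 = 0.6666 < 8 -- violated!
Step 2: Constraint must be active: 3*x = 8
x* = 8/3 = 2.6667 (rounded; the exact value 8/3 is used below)
lambda = (2*9*(8/3) - 4)/3 = 14.6667
Step 3: Compute optimal value.
f(x*) = 9*(8/3)^2 - 4*(8/3) = 53.3333


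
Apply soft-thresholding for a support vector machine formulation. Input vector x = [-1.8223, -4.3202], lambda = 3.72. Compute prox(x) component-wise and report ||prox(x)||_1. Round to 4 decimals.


Soft-thresholding with lambda = 3.72:
prox(-1.8223) = sign(-1.8223)*max(|-1.8223| - 3.72, 0) = 0.0
prox(-4.3202) = sign(-4.3202)*max(|-4.3202| - 3.72, 0) = -0.6002
prox(x) = [0.0, -0.6002]
||prox(x)||_1 = 0.0 + 0.6002 = 0.6002


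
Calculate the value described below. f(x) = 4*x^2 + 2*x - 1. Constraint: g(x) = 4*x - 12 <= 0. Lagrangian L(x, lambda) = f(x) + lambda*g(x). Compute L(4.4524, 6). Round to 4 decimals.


Step 1: Evaluate f(x).
f(4.4524) = 4*4.4524^2 + 2*4.4524 - 1 = 87.2003
Step 2: Evaluate g(x).
g(4.4524) = 4*4.4524 - 12 = 5.8096
Step 3: Compute Lagrangian.
L = 87.2003 + 6*5.8096 = 122.0579


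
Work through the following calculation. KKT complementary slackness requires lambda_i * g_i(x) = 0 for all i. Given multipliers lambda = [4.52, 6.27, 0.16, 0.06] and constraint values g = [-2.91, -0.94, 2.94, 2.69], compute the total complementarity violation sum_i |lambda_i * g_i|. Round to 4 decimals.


KKT complementary slackness check:
lambda_1 * g_1 = 4.52 * -2.91 = -13.1532
lambda_2 * g_2 = 6.27 * -0.94 = -5.8938
lambda_3 * g_3 = 0.16 * 2.94 = 0.4704
lambda_4 * g_4 = 0.06 * 2.69 = 0.1614
Total violation = 13.1532 + 5.8938 + 0.4704 + 0.1614 = 19.6788


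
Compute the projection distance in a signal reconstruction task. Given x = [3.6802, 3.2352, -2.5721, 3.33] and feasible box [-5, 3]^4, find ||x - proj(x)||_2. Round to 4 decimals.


Project each component onto [-5, 3].
clip(3.6802) = 3.0, clip(3.2352) = 3.0, clip(-2.5721) = -2.5721, clip(3.33) = 3.0
Projection = [3.0, 3.0, -2.5721, 3.0]
Squared diffs: [0.4627, 0.0553, 0.0, 0.1089]
Distance = sqrt(0.6269) = 0.7918


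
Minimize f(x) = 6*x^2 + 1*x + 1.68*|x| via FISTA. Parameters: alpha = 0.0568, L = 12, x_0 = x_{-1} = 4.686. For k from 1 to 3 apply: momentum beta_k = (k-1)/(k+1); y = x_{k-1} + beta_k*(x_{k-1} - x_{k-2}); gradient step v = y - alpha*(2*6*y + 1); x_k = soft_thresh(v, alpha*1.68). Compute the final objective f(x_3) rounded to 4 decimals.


FISTA on f(x) = 6*x^2 + 1*x + 1.68*|x|
L = 12, alpha = 0.0568
Iteration 1: beta = 0.0, y = 4.686 + 0.0*(4.686 - 4.686) = 4.686
  grad(y) = 57.232, v = y - alpha*grad = 1.4352
  prox(v) = soft_thresh(1.4352, 0.0954) = 1.3398
Iteration 2: beta = 0.3333, y = 1.3398 + 0.3333*(1.3398 - 4.686) = 0.2244
  grad(y) = 3.6928, v = y - alpha*grad = 0.0146
  prox(v) = soft_thresh(0.0146, 0.0954) = 0.0
Iteration 3: beta = 0.5, y = 0.0 + 0.5*(0.0 - 1.3398) = -0.6699
  grad(y) = -7.0388, v = y - alpha*grad = -0.2701
  prox(v) = soft_thresh(-0.2701, 0.0954) = -0.1747
f(x_3) = 6*(-0.1747)^2 + 1*(-0.1747) + 1.68*|-0.1747| = 0.3018


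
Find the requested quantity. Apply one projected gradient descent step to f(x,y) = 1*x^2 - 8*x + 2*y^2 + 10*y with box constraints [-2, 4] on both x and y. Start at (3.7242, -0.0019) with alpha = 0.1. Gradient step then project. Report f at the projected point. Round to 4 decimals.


Step 1: Compute gradient at (3.7242, -0.0019).
grad_x = 2*1*3.7242 - 8 = -0.5516
grad_y = 2*2*-0.0019 + 10 = 9.9924
Step 2: Gradient step.
x_raw = 3.7242 - 0.1*-0.5516 = 3.7794
y_raw = -0.0019 - 0.1*9.9924 = -1.0011
Step 3: Project onto [-2, 4].
x_proj = clip(3.7794) = 3.7794
y_proj = clip(-1.0011) = -1.0011
Step 4: Evaluate f.
f(3.7794, -1.0011) = -23.9582


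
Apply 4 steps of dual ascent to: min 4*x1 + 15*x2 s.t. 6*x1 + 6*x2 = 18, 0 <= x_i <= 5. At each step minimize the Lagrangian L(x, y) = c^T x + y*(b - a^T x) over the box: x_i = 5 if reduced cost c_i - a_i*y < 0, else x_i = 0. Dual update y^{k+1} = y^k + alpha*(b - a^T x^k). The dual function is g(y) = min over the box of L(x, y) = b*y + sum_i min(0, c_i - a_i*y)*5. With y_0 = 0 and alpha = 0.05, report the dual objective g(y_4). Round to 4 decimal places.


Dual ascent for LP: min 4*x1 + 15*x2, 6*x1 + 6*x2 = 18, 0 <= x_i <= 5
Step 1: y^k = 0.0, reduced costs: (4.0, 15.0)
  x^k = (0.0, 0.0), subgradient = b - a^T x = 18.0
  y^{k+1} = 0.0 + 0.05*18.0 = 0.9
Step 2: y^k = 0.9, reduced costs: (-1.4, 9.6)
  x^k = (5.0, 0.0), subgradient = b - a^T x = -12.0
  y^{k+1} = 0.9 + 0.05*-12.0 = 0.3
Step 3: y^k = 0.3, reduced costs: (2.2, 13.2)
  x^k = (0.0, 0.0), subgradient = b - a^T x = 18.0
  y^{k+1} = 0.3 + 0.05*18.0 = 1.2
Step 4: y^k = 1.2, reduced costs: (-3.2, 7.8)
  x^k = (5.0, 0.0), subgradient = b - a^T x = -12.0
  y^{k+1} = 1.2 + 0.05*-12.0 = 0.6
Dual objective at y_4 = 0.6: reduced costs (0.4, 11.4), box minimizer x = (0.0, 0.0)
g(y_4) = b*y + (c1 - a1*y)*x1 + (c2 - a2*y)*x2 = 18*0.6 + 0.4*0.0 + 11.4*0.0 = 10.8 + 0.0 + 0.0 = 10.8


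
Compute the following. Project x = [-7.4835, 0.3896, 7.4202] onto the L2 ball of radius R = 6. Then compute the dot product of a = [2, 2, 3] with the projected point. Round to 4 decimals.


Step 1: Compute ||x|| (intermediates to 6 decimals).
||x|| = sqrt((-7.4835)^2 + 0.3896^2 + 7.4202^2) = 10.545801
Step 2: Project.
Since ||x|| > R, scale = R/||x|| = 6/10.545801 = 0.568947, proj(x) = scale * x
proj(x) = [-4.257715, 0.221662, 4.221701]
Step 3: Dot product.
a^T * proj(x) = 2*(-4.257715) + 2*0.221662 + 3*4.221701 = 4.593


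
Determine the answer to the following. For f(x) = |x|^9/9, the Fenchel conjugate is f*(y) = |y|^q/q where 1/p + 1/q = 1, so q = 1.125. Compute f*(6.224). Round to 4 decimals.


The conjugate exponent q satisfies 1/p + 1/q = 1.
p = 9, so q = 9/(9 - 1) = 1.125
|y|^q = 6.224^1.125 = 7.8222
f*(6.224) = 7.8222 / 1.125 = 6.9531


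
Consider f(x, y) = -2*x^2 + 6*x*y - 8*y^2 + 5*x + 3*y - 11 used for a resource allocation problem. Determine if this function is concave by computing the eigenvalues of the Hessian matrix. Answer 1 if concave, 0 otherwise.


The Hessian of f(x,y) = -2*x^2 + 6*x*y - 8*y^2 + 5*x + 3*y - 11 is:
H = [[-4, 6], [6, -16]]
Trace = -4 - 16 = -20
Determinant = -4*-16 - (6)^2 = 28
Discriminant = (-20)^2 - 4*28 = 288.0
Eigenvalues: lambda_1 = -18.4853, lambda_2 = -1.5147
The function is concave.

1


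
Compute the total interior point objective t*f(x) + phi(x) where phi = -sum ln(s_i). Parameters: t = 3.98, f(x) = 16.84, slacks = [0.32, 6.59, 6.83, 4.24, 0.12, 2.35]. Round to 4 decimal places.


Step 1: Compute log-barrier.
ln values: [-1.1394, 1.8856, 1.9213, 1.4446, -2.1203, 0.8544]
phi = -(-1.1394 + 1.8856 + 1.9213 + 1.4446 - 2.1203 + 0.8544) = -2.8462
Step 2: Compute augmented objective.
t*f(x) = 3.98*16.84 = 67.0232
Total = 67.0232 - 2.8462 = 64.177


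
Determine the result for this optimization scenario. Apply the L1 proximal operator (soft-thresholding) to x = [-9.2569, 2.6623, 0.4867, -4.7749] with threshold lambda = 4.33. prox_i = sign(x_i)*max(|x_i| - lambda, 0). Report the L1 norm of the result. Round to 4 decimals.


Soft-thresholding with lambda = 4.33:
prox(-9.2569) = sign(-9.2569)*max(|-9.2569| - 4.33, 0) = -4.9269
prox(2.6623) = sign(2.6623)*max(|2.6623| - 4.33, 0) = 0.0
prox(0.4867) = sign(0.4867)*max(|0.4867| - 4.33, 0) = 0.0
prox(-4.7749) = sign(-4.7749)*max(|-4.7749| - 4.33, 0) = -0.4449
prox(x) = [-4.9269, 0.0, 0.0, -0.4449]
||prox(x)||_1 = 4.9269 + 0.0 + 0.0 + 0.4449 = 5.3718


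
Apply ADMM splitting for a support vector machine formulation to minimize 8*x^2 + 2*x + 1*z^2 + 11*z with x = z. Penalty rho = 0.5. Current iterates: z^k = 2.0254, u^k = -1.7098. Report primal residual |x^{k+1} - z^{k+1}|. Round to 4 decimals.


ADMM iteration with rho = 0.5, z^k = 2.0254, u^k = -1.7098
Step 1: x-update.
Minimize 8*x^2 + 2*x + (0.5/2)*(x - 2.0254 - 1.7098)^2
FOC: (2*8 + 0.5)*x = -2 + 0.5*(2.0254 + 1.7098)
x^{k+1} = -0.008
Step 2: z-update.
Minimize 1*z^2 + 11*z + (0.5/2)*(-0.008 - z - 1.7098)^2
FOC: (2*1 + 0.5)*z = -11 + 0.5*(-0.008 - 1.7098)
z^{k+1} = -4.7436
Step 3: u-update.
u^{k+1} = -1.7098 - 0.008 + 4.7436 = 3.0257
Step 4: Primal residual = |-0.008 + 4.7436| = 4.7355


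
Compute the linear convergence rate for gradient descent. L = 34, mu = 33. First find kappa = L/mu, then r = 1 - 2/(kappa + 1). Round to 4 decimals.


Step 1: Compute the condition number.
kappa = L/mu = 34/33 = 1.0303
Step 2: Compute the convergence rate.
r = 1 - 2/(kappa + 1) = 1 - 2*mu/(L + mu) = (L - mu)/(L + mu) = 1/67 = 0.0149


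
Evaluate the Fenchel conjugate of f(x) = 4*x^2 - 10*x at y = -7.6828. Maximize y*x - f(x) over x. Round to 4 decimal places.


f*(y) = sup_x {y*x - a*x^2 - b*x} = sup_x {(y-b)*x - a*x^2}
FOC: (y - b) - 2a*x = 0 => x* = (y - b)/(2a)
x* = (-7.6828 + 10)/(2*4) = 0.2897
f*(-7.6828) = (y-b)^2/(4a) = (-7.6828 + 10)^2/(4*4)
= 5.3694/16 = 0.3356


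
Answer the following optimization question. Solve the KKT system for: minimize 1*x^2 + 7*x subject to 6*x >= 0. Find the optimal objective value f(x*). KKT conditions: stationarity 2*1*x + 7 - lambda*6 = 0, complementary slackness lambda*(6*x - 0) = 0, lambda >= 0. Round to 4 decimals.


Step 1: Try lambda = 0 (constraint inactive).
x_unc = -7/(2*1) = -3.5
Check: 6*-3.5 = -21.0 < 0 -- violated!
Step 2: Constraint must be active: 6*x = 0
x* = 0/6 = 0.0
lambda = (2*1*0.0 + 7)/6 = 1.1667
Step 3: Compute optimal value.
f(x*) = 1*0.0^2 + 7*0.0 = 0.0


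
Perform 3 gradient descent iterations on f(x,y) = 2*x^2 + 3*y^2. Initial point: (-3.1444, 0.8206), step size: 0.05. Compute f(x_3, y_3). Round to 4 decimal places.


Gradient descent on f(x,y) = 2*x^2 + 3*y^2.
Starting point: (-3.1444, 0.8206), alpha = 0.05
Step 1: grad_x = 2*2*-3.1444 = -12.5776, grad_y = 2*3*0.8206 = 4.9236
  x_1 = -3.1444 - 0.05*-12.5776 = -2.5155
  y_1 = 0.8206 - 0.05*4.9236 = 0.5744
Step 2: grad_x = 2*2*-2.5155 = -10.0621, grad_y = 2*3*0.5744 = 3.4465
  x_2 = -2.5155 - 0.05*-10.0621 = -2.0124
  y_2 = 0.5744 - 0.05*3.4465 = 0.4021
Step 3: grad_x = 2*2*-2.0124 = -8.0497, grad_y = 2*3*0.4021 = 2.4126
  x_3 = -2.0124 - 0.05*-8.0497 = -1.6099
  y_3 = 0.4021 - 0.05*2.4126 = 0.2815
f(-1.6099, 0.2815) = 2*(-1.6099)^2 + 3*0.2815^2 = 5.4214


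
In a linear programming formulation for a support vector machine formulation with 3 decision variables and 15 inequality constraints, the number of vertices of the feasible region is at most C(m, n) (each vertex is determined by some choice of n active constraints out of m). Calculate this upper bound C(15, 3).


Each vertex corresponds to some choice of n active constraints out of m, so the number of vertices is at most C(m, n) = m! / (n!(m-n)!).
m = 15, n = 3
Numerator: 15 * 14 * 13
Denominator: 3! = 6
C(15, 3) = 455


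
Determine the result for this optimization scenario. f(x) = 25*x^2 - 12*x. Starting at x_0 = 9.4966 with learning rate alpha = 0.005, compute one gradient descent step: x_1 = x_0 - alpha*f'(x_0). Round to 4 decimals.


We compute the gradient at x_0 and apply the update.
f'(x) = 50*x - 12
f'(9.4966) = 50*9.4966 - 12 = 462.83
x_1 = 9.4966 - 0.005*462.83 = 7.1825


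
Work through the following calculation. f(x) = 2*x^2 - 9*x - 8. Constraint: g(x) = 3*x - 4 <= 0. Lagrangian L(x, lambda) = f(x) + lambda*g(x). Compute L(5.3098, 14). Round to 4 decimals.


Step 1: Evaluate f(x).
f(5.3098) = 2*5.3098^2 - 9*5.3098 - 8 = 0.5998
Step 2: Evaluate g(x).
g(5.3098) = 3*5.3098 - 4 = 11.9294
Step 3: Compute Lagrangian.
L = 0.5998 + 14*11.9294 = 167.6114


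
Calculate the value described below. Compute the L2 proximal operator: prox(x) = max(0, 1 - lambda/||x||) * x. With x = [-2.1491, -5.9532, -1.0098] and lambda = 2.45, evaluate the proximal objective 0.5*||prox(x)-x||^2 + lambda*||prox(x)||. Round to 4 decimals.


Step 1: Compute ||x||.
||x|| = 6.4093
Step 2: Compute scaling factor.
scale = max(0, 1 - 2.45/6.4093) = 0.6177
Step 3: prox(x) = [-1.3276, -3.6775, -0.6238]
||prox(x)|| = 3.9593
Step 4: Proximal objective.
0.5*||prox-x||^2 = 3.0013
lambda*||prox|| = 9.7003
Total = 12.7015


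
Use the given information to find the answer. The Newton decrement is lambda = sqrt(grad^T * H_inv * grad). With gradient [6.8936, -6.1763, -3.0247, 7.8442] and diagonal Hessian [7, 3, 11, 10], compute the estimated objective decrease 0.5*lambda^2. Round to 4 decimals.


Step 1: H is diagonal, so H^(-1) * g = [0.9848, -2.0588, -0.275, 0.7844].
Step 2: g^T H^(-1) g = sum_i g_i^2 / H_ii
  = (6.8936)^2/7 + (-6.1763)^2/3 + (-3.0247)^2/11 + (7.8442)^2/10
  = 6.7888 + 12.7156 + 0.8317 + 6.1531 = 26.4892
Step 3: Objective decrease = 0.5 * g^T H^(-1) g = 13.2446


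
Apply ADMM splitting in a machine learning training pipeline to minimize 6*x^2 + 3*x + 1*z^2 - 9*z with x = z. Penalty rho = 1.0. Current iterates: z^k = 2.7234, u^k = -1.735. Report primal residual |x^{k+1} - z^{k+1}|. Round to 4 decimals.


ADMM iteration with rho = 1.0, z^k = 2.7234, u^k = -1.735
Step 1: x-update.
Minimize 6*x^2 + 3*x + (1.0/2)*(x - 2.7234 - 1.735)^2
FOC: (2*6 + 1.0)*x = -3 + 1.0*(2.7234 + 1.735)
x^{k+1} = 0.1122
Step 2: z-update.
Minimize 1*z^2 - 9*z + (1.0/2)*(0.1122 - z - 1.735)^2
FOC: (2*1 + 1.0)*z = 9 + 1.0*(0.1122 - 1.735)
z^{k+1} = 2.4591
Step 3: u-update.
u^{k+1} = -1.735 + 0.1122 - 2.4591 = -4.0819
Step 4: Primal residual = |0.1122 - 2.4591| = 2.3469


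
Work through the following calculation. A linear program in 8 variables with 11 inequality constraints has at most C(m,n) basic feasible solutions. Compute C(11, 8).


Each vertex corresponds to some choice of n active constraints out of m, so the number of vertices is at most C(m, n) = m! / (n!(m-n)!).
m = 11, n = 8
Numerator: 11 * 10 * 9 * 8 * 7 * 6 * 5 * 4
Denominator: 8! = 40320
C(11, 8) = 165


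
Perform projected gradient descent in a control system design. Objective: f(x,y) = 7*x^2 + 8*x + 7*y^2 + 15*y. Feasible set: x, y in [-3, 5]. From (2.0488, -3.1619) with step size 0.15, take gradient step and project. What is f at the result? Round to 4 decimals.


Step 1: Compute gradient at (2.0488, -3.1619).
grad_x = 2*7*2.0488 + 8 = 36.6832
grad_y = 2*7*-3.1619 + 15 = -29.2666
Step 2: Gradient step.
x_raw = 2.0488 - 0.15*36.6832 = -3.4537
y_raw = -3.1619 - 0.15*-29.2666 = 1.2281
Step 3: Project onto [-3, 5].
x_proj = clip(-3.4537) = -3.0
y_proj = clip(1.2281) = 1.2281
Step 4: Evaluate f.
f(-3.0, 1.2281) = 67.9788
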